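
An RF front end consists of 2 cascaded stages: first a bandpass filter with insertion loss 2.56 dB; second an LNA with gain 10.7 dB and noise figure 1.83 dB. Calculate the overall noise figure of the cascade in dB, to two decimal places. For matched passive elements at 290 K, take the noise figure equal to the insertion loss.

4.39 dB

Convert to linear (a loss of L dB is a gain of −L dB): F_i = 10^(NF_i/10), G_i = 10^(G_i,dB/10)
  Stage 1: F_1 = 10^(2.56/10) = 1.803, G_1 = 10^(−2.56/10) = 0.5546
  Stage 2: F_2 = 10^(1.83/10) = 1.524, G_2 = 10^(10.7/10) = 11.75
Friis cascade:
  F = 1.803 + (1.524 − 1)/0.5546 = 2.748
NF = 10 log₁₀(2.748) = 4.39 dB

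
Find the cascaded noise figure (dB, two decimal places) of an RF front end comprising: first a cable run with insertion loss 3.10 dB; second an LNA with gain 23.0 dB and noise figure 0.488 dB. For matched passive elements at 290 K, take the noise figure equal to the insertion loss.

3.59 dB

Convert to linear (a loss of L dB is a gain of −L dB): F_i = 10^(NF_i/10), G_i = 10^(G_i,dB/10)
  Stage 1: F_1 = 10^(3.10/10) = 2.042, G_1 = 10^(−3.10/10) = 0.4898
  Stage 2: F_2 = 10^(0.488/10) = 1.119, G_2 = 10^(23.0/10) = 199.5
Friis cascade:
  F = 2.042 + (1.119 − 1)/0.4898 = 2.285
NF = 10 log₁₀(2.285) = 3.59 dB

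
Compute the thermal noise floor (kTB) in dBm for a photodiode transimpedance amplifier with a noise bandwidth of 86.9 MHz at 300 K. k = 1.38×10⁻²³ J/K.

P_n = kTB = 1.38×10⁻²³ × 300 × 8.69×10⁷ = 3.60×10⁻¹³ W
In dBm: 10 log₁₀(3.60×10⁻¹³ / 10⁻³) = −94.4 dBm

−94.4 dBm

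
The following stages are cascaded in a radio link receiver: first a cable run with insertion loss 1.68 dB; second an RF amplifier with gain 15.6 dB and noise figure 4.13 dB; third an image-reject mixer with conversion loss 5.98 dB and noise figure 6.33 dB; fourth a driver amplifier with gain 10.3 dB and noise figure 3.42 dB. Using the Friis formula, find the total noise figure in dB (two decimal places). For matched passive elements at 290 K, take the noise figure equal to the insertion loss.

Convert to linear (a loss of L dB is a gain of −L dB): F_i = 10^(NF_i/10), G_i = 10^(G_i,dB/10)
  Stage 1: F_1 = 10^(1.68/10) = 1.472, G_1 = 10^(−1.68/10) = 0.6792
  Stage 2: F_2 = 10^(4.13/10) = 2.588, G_2 = 10^(15.6/10) = 36.31
  Stage 3: F_3 = 10^(6.33/10) = 4.295, G_3 = 10^(−5.98/10) = 0.2523
  Stage 4: F_4 = 10^(3.42/10) = 2.198, G_4 = 10^(10.3/10) = 10.72
Friis cascade:
  F = 1.472 + (2.588 − 1)/0.6792 + (4.295 − 1)/24.66 + (2.198 − 1)/6.223 = 4.137
NF = 10 log₁₀(4.137) = 6.17 dB

6.17 dB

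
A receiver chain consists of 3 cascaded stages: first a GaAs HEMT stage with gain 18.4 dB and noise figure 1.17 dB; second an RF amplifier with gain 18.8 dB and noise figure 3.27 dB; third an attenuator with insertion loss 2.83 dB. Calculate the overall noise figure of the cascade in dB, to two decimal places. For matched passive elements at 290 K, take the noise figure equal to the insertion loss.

1.22 dB

Convert to linear (a loss of L dB is a gain of −L dB): F_i = 10^(NF_i/10), G_i = 10^(G_i,dB/10)
  Stage 1: F_1 = 10^(1.17/10) = 1.309, G_1 = 10^(18.4/10) = 69.18
  Stage 2: F_2 = 10^(3.27/10) = 2.123, G_2 = 10^(18.8/10) = 75.86
  Stage 3: F_3 = 10^(2.83/10) = 1.919, G_3 = 10^(−2.83/10) = 0.5212
Friis cascade:
  F = 1.309 + (2.123 − 1)/69.18 + (1.919 − 1)/5248 = 1.326
NF = 10 log₁₀(1.326) = 1.22 dB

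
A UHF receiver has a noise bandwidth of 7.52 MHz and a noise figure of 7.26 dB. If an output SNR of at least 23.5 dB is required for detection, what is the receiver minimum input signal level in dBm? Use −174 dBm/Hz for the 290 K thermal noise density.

Sensitivity = −174 + 10 log₁₀(B) + NF + SNR_min
= −174 + 68.76 + 7.26 + 23.5
= −74.48 dBm → −74.5 dBm

−74.5 dBm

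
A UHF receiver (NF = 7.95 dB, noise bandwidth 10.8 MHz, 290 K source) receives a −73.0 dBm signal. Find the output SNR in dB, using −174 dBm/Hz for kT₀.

22.7 dB

Noise floor: N = −174 + 10 log₁₀(B) + NF
10 log₁₀(1.08×10⁷) = 70.33 dB
N = −174 + 70.33 + 7.95 = −95.72 dBm
SNR = P_sig − N = −73.0 − (−95.72) = 22.72 dB → 22.7 dB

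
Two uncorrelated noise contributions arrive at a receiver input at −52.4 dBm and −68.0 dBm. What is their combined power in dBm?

Convert to linear, add, convert back:
P₁ = 5.75×10⁻⁹ W, P₂ = 1.58×10⁻¹⁰ W
P_tot = 5.91×10⁻⁹ W → 10 log₁₀(P_tot / 10⁻³) = −52.3 dBm

−52.3 dBm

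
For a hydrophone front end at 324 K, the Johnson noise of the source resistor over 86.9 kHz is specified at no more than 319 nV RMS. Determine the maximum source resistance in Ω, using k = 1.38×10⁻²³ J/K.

Johnson–Nyquist: V_n = √(4kTRB) ⇒ R = V_n² / (4kTB)
4kTB = 4 × 1.38×10⁻²³ × 324 × 8.69×10⁴ = 1.55×10⁻¹⁵
R = (3.19×10⁻⁷)² / 1.55×10⁻¹⁵ = 6.55×10¹ Ω = 65.5 Ω

65.5 Ω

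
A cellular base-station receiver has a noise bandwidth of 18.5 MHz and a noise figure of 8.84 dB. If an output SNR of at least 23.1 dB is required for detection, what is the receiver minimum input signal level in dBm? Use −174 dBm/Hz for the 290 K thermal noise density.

−69.4 dBm

Sensitivity = −174 + 10 log₁₀(B) + NF + SNR_min
= −174 + 72.67 + 8.84 + 23.1
= −69.39 dBm → −69.4 dBm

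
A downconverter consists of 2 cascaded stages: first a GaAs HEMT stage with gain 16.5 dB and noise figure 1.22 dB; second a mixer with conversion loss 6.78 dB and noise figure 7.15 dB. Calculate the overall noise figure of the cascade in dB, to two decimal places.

1.52 dB

Convert to linear (a loss of L dB is a gain of −L dB): F_i = 10^(NF_i/10), G_i = 10^(G_i,dB/10)
  Stage 1: F_1 = 10^(1.22/10) = 1.324, G_1 = 10^(16.5/10) = 44.67
  Stage 2: F_2 = 10^(7.15/10) = 5.188, G_2 = 10^(−6.78/10) = 0.2099
Friis cascade:
  F = 1.324 + (5.188 − 1)/44.67 = 1.418
NF = 10 log₁₀(1.418) = 1.52 dB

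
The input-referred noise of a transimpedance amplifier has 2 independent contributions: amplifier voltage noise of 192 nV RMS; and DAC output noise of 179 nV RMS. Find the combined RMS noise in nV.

262 nV

Uncorrelated sources add in power (mean-square): V_tot = √(ΣV_i²)
V_tot = √[(1.92×10⁻⁷)² + (1.79×10⁻⁷)²] = 2.62×10⁻⁷ V = 262 nV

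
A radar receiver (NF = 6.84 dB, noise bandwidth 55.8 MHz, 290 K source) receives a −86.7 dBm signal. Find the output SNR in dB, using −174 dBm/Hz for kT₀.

Noise floor: N = −174 + 10 log₁₀(B) + NF
10 log₁₀(5.58×10⁷) = 77.47 dB
N = −174 + 77.47 + 6.84 = −89.69 dBm
SNR = P_sig − N = −86.7 − (−89.69) = 2.99 dB → 3.0 dB

3.0 dB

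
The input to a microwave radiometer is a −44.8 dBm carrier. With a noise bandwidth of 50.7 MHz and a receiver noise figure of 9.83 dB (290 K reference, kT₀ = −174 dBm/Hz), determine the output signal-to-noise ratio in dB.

Noise floor: N = −174 + 10 log₁₀(B) + NF
10 log₁₀(5.07×10⁷) = 77.05 dB
N = −174 + 77.05 + 9.83 = −87.12 dBm
SNR = P_sig − N = −44.8 − (−87.12) = 42.32 dB → 42.3 dB

42.3 dB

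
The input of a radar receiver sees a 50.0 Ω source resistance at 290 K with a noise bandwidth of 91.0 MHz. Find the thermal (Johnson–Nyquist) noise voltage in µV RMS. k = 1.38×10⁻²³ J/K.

8.53 µV

V_n = √(4kTRB)
4kTRB = 4 × 1.38×10⁻²³ × 290 × 5.00×10¹ × 9.10×10⁷ = 7.28×10⁻¹¹ V²
V_n = √(7.28×10⁻¹¹) = 8.53×10⁻⁶ V = 8.53 µV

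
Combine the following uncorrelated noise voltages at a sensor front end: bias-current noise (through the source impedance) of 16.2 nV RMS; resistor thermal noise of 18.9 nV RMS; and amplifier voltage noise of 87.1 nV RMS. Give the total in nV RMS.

Uncorrelated sources add in power (mean-square): V_tot = √(ΣV_i²)
V_tot = √[(1.62×10⁻⁸)² + (1.89×10⁻⁸)² + (8.71×10⁻⁸)²] = 9.06×10⁻⁸ V = 90.6 nV

90.6 nV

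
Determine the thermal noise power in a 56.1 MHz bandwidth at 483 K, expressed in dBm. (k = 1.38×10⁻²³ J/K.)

P_n = kTB = 1.38×10⁻²³ × 483 × 5.61×10⁷ = 3.74×10⁻¹³ W
In dBm: 10 log₁₀(3.74×10⁻¹³ / 10⁻³) = −94.3 dBm

−94.3 dBm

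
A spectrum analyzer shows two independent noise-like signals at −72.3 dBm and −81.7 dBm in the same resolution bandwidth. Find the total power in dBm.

Convert to linear, add, convert back:
P₁ = 5.89×10⁻¹¹ W, P₂ = 6.76×10⁻¹² W
P_tot = 6.56×10⁻¹¹ W → 10 log₁₀(P_tot / 10⁻³) = −71.8 dBm

−71.8 dBm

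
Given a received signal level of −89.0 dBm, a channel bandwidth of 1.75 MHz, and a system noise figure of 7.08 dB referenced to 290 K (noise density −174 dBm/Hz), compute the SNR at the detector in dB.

Noise floor: N = −174 + 10 log₁₀(B) + NF
10 log₁₀(1.75×10⁶) = 62.43 dB
N = −174 + 62.43 + 7.08 = −104.49 dBm
SNR = P_sig − N = −89.0 − (−104.49) = 15.49 dB → 15.5 dB

15.5 dB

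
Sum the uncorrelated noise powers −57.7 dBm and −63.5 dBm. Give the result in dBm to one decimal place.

Convert to linear, add, convert back:
P₁ = 1.70×10⁻⁹ W, P₂ = 4.47×10⁻¹⁰ W
P_tot = 2.14×10⁻⁹ W → 10 log₁₀(P_tot / 10⁻³) = −56.7 dBm

−56.7 dBm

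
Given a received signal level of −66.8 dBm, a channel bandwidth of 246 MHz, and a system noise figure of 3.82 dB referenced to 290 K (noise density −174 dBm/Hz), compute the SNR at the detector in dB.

19.5 dB

Noise floor: N = −174 + 10 log₁₀(B) + NF
10 log₁₀(2.46×10⁸) = 83.91 dB
N = −174 + 83.91 + 3.82 = −86.27 dBm
SNR = P_sig − N = −66.8 − (−86.27) = 19.47 dB → 19.5 dB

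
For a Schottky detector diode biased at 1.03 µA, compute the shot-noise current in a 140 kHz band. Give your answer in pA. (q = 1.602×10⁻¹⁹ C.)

I_n = √(2qI·B)
2qI·B = 2 × 1.602×10⁻¹⁹ × 1.03×10⁻⁶ × 1.40×10⁵ = 4.62×10⁻²⁰ A²
I_n = √(4.62×10⁻²⁰) = 2.15×10⁻¹⁰ A = 215 pA

215 pA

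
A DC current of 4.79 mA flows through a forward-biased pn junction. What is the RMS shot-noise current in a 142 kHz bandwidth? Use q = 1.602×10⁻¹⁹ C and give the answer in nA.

14.8 nA

I_n = √(2qI·B)
2qI·B = 2 × 1.602×10⁻¹⁹ × 4.79×10⁻³ × 1.42×10⁵ = 2.18×10⁻¹⁶ A²
I_n = √(2.18×10⁻¹⁶) = 1.48×10⁻⁸ A = 14.8 nA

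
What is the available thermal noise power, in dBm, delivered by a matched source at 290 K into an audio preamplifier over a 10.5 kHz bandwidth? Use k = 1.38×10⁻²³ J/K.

−133.8 dBm

P_n = kTB = 1.38×10⁻²³ × 290 × 1.05×10⁴ = 4.20×10⁻¹⁷ W
In dBm: 10 log₁₀(4.20×10⁻¹⁷ / 10⁻³) = −133.8 dBm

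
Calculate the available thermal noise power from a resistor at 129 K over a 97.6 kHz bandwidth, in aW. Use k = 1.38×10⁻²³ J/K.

174 aW

P_n = kTB = 1.38×10⁻²³ × 129 × 9.76×10⁴ = 1.74×10⁻¹⁶ W = 174 aW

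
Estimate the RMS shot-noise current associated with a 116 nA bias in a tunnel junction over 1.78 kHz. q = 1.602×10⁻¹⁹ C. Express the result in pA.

I_n = √(2qI·B)
2qI·B = 2 × 1.602×10⁻¹⁹ × 1.16×10⁻⁷ × 1.78×10³ = 6.62×10⁻²³ A²
I_n = √(6.62×10⁻²³) = 8.13×10⁻¹² A = 8.13 pA

8.13 pA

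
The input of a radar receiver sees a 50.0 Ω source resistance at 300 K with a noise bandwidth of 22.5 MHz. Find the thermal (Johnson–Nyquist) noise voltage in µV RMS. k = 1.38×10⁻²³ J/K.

V_n = √(4kTRB)
4kTRB = 4 × 1.38×10⁻²³ × 300 × 5.00×10¹ × 2.25×10⁷ = 1.86×10⁻¹¹ V²
V_n = √(1.86×10⁻¹¹) = 4.32×10⁻⁶ V = 4.32 µV

4.32 µV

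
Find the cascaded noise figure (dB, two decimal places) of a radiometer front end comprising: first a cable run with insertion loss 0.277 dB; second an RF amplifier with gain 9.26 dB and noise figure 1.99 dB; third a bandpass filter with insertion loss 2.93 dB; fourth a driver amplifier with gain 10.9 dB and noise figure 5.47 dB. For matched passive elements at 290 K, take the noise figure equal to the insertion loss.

Convert to linear (a loss of L dB is a gain of −L dB): F_i = 10^(NF_i/10), G_i = 10^(G_i,dB/10)
  Stage 1: F_1 = 10^(0.277/10) = 1.066, G_1 = 10^(−0.277/10) = 0.9382
  Stage 2: F_2 = 10^(1.99/10) = 1.581, G_2 = 10^(9.26/10) = 8.433
  Stage 3: F_3 = 10^(2.93/10) = 1.963, G_3 = 10^(−2.93/10) = 0.5093
  Stage 4: F_4 = 10^(5.47/10) = 3.524, G_4 = 10^(10.9/10) = 12.30
Friis cascade:
  F = 1.066 + (1.581 − 1)/0.9382 + (1.963 − 1)/7.912 + (3.524 − 1)/4.030 = 2.433
NF = 10 log₁₀(2.433) = 3.86 dB

3.86 dB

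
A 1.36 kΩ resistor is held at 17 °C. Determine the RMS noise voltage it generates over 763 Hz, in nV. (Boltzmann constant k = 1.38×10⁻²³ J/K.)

T = 17 °C + 273.15 = 290.15 K
V_n = √(4kTRB)
4kTRB = 4 × 1.38×10⁻²³ × 290.15 × 1.36×10³ × 7.63×10² = 1.66×10⁻¹⁴ V²
V_n = √(1.66×10⁻¹⁴) = 1.29×10⁻⁷ V = 129 nV

129 nV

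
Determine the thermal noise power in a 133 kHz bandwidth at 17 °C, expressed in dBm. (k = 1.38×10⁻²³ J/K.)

T = 17 °C + 273.15 = 290.15 K
P_n = kTB = 1.38×10⁻²³ × 290.15 × 1.33×10⁵ = 5.33×10⁻¹⁶ W
In dBm: 10 log₁₀(5.33×10⁻¹⁶ / 10⁻³) = −122.7 dBm

−122.7 dBm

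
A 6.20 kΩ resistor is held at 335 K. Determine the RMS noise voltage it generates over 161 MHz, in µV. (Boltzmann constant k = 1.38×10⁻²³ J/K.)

136 µV

V_n = √(4kTRB)
4kTRB = 4 × 1.38×10⁻²³ × 335 × 6.20×10³ × 1.61×10⁸ = 1.85×10⁻⁸ V²
V_n = √(1.85×10⁻⁸) = 1.36×10⁻⁴ V = 136 µV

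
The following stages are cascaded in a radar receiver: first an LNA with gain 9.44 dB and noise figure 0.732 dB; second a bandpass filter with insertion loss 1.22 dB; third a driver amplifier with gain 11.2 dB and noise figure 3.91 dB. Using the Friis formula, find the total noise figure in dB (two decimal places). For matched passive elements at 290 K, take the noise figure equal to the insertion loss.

1.59 dB

Convert to linear (a loss of L dB is a gain of −L dB): F_i = 10^(NF_i/10), G_i = 10^(G_i,dB/10)
  Stage 1: F_1 = 10^(0.732/10) = 1.184, G_1 = 10^(9.44/10) = 8.790
  Stage 2: F_2 = 10^(1.22/10) = 1.324, G_2 = 10^(−1.22/10) = 0.7551
  Stage 3: F_3 = 10^(3.91/10) = 2.460, G_3 = 10^(11.2/10) = 13.18
Friis cascade:
  F = 1.184 + (1.324 − 1)/8.790 + (2.460 − 1)/6.637 = 1.441
NF = 10 log₁₀(1.441) = 1.59 dB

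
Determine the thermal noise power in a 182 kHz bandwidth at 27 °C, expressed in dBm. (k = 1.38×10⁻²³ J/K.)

−121.2 dBm

T = 27 °C + 273.15 = 300.15 K
P_n = kTB = 1.38×10⁻²³ × 300.15 × 1.82×10⁵ = 7.54×10⁻¹⁶ W
In dBm: 10 log₁₀(7.54×10⁻¹⁶ / 10⁻³) = −121.2 dBm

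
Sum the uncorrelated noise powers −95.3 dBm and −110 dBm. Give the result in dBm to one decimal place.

Convert to linear, add, convert back:
P₁ = 2.95×10⁻¹³ W, P₂ = 1.00×10⁻¹⁴ W
P_tot = 3.05×10⁻¹³ W → 10 log₁₀(P_tot / 10⁻³) = −95.2 dBm

−95.2 dBm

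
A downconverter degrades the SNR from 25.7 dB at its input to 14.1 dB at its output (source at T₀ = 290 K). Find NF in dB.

11.6 dB

NF (dB) = SNR_in(dB) − SNR_out(dB) when the source is at T₀
NF = 25.7 − 14.1 = 11.6 dB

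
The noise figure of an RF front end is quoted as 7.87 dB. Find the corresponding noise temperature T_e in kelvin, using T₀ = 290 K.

F = 10^(7.87/10) = 6.1235
T_e = (F − 1)·T₀ = (6.1235 − 1) × 290 = 1486 K

1486 K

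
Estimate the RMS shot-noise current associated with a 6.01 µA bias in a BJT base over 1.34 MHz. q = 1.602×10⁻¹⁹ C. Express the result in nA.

I_n = √(2qI·B)
2qI·B = 2 × 1.602×10⁻¹⁹ × 6.01×10⁻⁶ × 1.34×10⁶ = 2.58×10⁻¹⁸ A²
I_n = √(2.58×10⁻¹⁸) = 1.61×10⁻⁹ A = 1.61 nA

1.61 nA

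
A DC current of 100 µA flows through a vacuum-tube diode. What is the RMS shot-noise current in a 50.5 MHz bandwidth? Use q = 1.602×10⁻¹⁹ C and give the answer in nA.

40.2 nA

I_n = √(2qI·B)
2qI·B = 2 × 1.602×10⁻¹⁹ × 1.00×10⁻⁴ × 5.05×10⁷ = 1.62×10⁻¹⁵ A²
I_n = √(1.62×10⁻¹⁵) = 4.02×10⁻⁸ A = 40.2 nA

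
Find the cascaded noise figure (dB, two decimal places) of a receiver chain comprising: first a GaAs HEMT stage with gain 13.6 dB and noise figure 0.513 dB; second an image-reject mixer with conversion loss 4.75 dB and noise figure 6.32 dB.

1.03 dB

Convert to linear (a loss of L dB is a gain of −L dB): F_i = 10^(NF_i/10), G_i = 10^(G_i,dB/10)
  Stage 1: F_1 = 10^(0.513/10) = 1.125, G_1 = 10^(13.6/10) = 22.91
  Stage 2: F_2 = 10^(6.32/10) = 4.285, G_2 = 10^(−4.75/10) = 0.3350
Friis cascade:
  F = 1.125 + (4.285 − 1)/22.91 = 1.269
NF = 10 log₁₀(1.269) = 1.03 dB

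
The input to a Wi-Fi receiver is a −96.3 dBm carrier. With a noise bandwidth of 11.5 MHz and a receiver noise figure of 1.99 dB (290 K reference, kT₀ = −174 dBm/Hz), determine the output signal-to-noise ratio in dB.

5.1 dB

Noise floor: N = −174 + 10 log₁₀(B) + NF
10 log₁₀(1.15×10⁷) = 70.61 dB
N = −174 + 70.61 + 1.99 = −101.40 dBm
SNR = P_sig − N = −96.3 − (−101.40) = 5.10 dB → 5.1 dB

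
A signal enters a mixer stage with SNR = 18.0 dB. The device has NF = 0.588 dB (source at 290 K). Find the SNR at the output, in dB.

By definition F = SNR_in/SNR_out, so in dB: SNR_out = SNR_in − NF
SNR_out = 18.0 − 0.588 = 17.412 dB

17.412 dB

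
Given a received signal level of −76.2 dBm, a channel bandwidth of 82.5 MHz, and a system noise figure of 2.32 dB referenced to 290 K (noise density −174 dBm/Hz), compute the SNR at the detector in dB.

Noise floor: N = −174 + 10 log₁₀(B) + NF
10 log₁₀(8.25×10⁷) = 79.16 dB
N = −174 + 79.16 + 2.32 = −92.52 dBm
SNR = P_sig − N = −76.2 − (−92.52) = 16.32 dB → 16.3 dB

16.3 dB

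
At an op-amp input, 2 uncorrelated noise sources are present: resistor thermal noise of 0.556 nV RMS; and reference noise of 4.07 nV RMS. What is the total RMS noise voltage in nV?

4.11 nV

Uncorrelated sources add in power (mean-square): V_tot = √(ΣV_i²)
V_tot = √[(5.56×10⁻¹⁰)² + (4.07×10⁻⁹)²] = 4.11×10⁻⁹ V = 4.11 nV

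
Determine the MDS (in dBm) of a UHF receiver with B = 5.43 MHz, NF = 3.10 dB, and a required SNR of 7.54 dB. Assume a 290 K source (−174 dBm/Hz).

Sensitivity = −174 + 10 log₁₀(B) + NF + SNR_min
= −174 + 67.35 + 3.10 + 7.54
= −96.01 dBm → −96.0 dBm

−96.0 dBm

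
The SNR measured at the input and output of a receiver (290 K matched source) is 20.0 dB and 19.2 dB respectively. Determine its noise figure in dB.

NF (dB) = SNR_in(dB) − SNR_out(dB) when the source is at T₀
NF = 20.0 − 19.2 = 0.8 dB

0.8 dB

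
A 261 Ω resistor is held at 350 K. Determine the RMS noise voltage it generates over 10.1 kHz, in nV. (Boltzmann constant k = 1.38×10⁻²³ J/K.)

V_n = √(4kTRB)
4kTRB = 4 × 1.38×10⁻²³ × 350 × 2.61×10² × 1.01×10⁴ = 5.09×10⁻¹⁴ V²
V_n = √(5.09×10⁻¹⁴) = 2.26×10⁻⁷ V = 226 nV

226 nV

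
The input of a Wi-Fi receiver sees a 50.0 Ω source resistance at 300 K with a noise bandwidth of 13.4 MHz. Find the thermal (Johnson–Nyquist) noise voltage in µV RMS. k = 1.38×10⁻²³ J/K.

V_n = √(4kTRB)
4kTRB = 4 × 1.38×10⁻²³ × 300 × 5.00×10¹ × 1.34×10⁷ = 1.11×10⁻¹¹ V²
V_n = √(1.11×10⁻¹¹) = 3.33×10⁻⁶ V = 3.33 µV

3.33 µV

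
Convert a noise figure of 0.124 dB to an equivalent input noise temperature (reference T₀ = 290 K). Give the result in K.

8.40 K

F = 10^(0.124/10) = 1.02896
T_e = (F − 1)·T₀ = (1.02896 − 1) × 290 = 8.40 K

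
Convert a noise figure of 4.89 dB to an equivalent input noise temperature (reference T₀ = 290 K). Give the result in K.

F = 10^(4.89/10) = 3.08319
T_e = (F − 1)·T₀ = (3.08319 − 1) × 290 = 604 K

604 K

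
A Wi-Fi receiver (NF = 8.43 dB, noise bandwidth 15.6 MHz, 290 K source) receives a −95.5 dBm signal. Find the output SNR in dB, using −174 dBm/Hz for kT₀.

−1.9 dB

Noise floor: N = −174 + 10 log₁₀(B) + NF
10 log₁₀(1.56×10⁷) = 71.93 dB
N = −174 + 71.93 + 8.43 = −93.64 dBm
SNR = P_sig − N = −95.5 − (−93.64) = −1.86 dB → −1.9 dB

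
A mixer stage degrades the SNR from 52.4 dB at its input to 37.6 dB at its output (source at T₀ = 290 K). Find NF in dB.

NF (dB) = SNR_in(dB) − SNR_out(dB) when the source is at T₀
NF = 52.4 − 37.6 = 14.8 dB

14.8 dB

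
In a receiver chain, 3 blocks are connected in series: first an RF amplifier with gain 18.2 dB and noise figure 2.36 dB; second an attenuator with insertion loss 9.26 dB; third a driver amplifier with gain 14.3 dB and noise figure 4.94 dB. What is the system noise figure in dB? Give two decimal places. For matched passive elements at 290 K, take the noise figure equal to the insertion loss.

Convert to linear (a loss of L dB is a gain of −L dB): F_i = 10^(NF_i/10), G_i = 10^(G_i,dB/10)
  Stage 1: F_1 = 10^(2.36/10) = 1.722, G_1 = 10^(18.2/10) = 66.07
  Stage 2: F_2 = 10^(9.26/10) = 8.433, G_2 = 10^(−9.26/10) = 0.1186
  Stage 3: F_3 = 10^(4.94/10) = 3.119, G_3 = 10^(14.3/10) = 26.92
Friis cascade:
  F = 1.722 + (8.433 − 1)/66.07 + (3.119 − 1)/7.834 = 2.105
NF = 10 log₁₀(2.105) = 3.23 dB

3.23 dB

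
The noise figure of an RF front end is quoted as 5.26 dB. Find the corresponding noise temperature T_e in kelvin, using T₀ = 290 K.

F = 10^(5.26/10) = 3.35738
T_e = (F − 1)·T₀ = (3.35738 − 1) × 290 = 684 K

684 K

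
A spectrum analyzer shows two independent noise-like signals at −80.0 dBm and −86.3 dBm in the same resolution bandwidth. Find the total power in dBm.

−79.1 dBm

Convert to linear, add, convert back:
P₁ = 1.00×10⁻¹¹ W, P₂ = 2.34×10⁻¹² W
P_tot = 1.23×10⁻¹¹ W → 10 log₁₀(P_tot / 10⁻³) = −79.1 dBm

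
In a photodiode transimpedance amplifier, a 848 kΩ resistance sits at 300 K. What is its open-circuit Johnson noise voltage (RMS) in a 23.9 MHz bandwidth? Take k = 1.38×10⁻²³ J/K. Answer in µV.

V_n = √(4kTRB)
4kTRB = 4 × 1.38×10⁻²³ × 300 × 8.48×10⁵ × 2.39×10⁷ = 3.36×10⁻⁷ V²
V_n = √(3.36×10⁻⁷) = 5.79×10⁻⁴ V = 579 µV

579 µV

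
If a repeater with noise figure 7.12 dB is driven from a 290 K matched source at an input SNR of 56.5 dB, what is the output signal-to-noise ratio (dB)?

By definition F = SNR_in/SNR_out, so in dB: SNR_out = SNR_in − NF
SNR_out = 56.5 − 7.12 = 49.38 dB

49.38 dB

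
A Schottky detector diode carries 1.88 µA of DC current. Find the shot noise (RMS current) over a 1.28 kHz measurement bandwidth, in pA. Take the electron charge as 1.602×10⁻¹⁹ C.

27.8 pA

I_n = √(2qI·B)
2qI·B = 2 × 1.602×10⁻¹⁹ × 1.88×10⁻⁶ × 1.28×10³ = 7.71×10⁻²² A²
I_n = √(7.71×10⁻²²) = 2.78×10⁻¹¹ A = 27.8 pA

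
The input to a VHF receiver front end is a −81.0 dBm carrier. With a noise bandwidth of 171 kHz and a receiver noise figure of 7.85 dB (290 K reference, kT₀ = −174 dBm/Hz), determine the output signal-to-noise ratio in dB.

32.8 dB

Noise floor: N = −174 + 10 log₁₀(B) + NF
10 log₁₀(1.71×10⁵) = 52.33 dB
N = −174 + 52.33 + 7.85 = −113.82 dBm
SNR = P_sig − N = −81.0 − (−113.82) = 32.82 dB → 32.8 dB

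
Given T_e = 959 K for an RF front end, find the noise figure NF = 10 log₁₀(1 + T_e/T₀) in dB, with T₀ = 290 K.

F = 1 + T_e/T₀ = 1 + 959/290 = 4.3069
NF = 10 log₁₀(4.3069) = 6.34 dB

6.34 dB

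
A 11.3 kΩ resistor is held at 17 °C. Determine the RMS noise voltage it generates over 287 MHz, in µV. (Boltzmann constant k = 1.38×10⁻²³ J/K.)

T = 17 °C + 273.15 = 290.15 K
V_n = √(4kTRB)
4kTRB = 4 × 1.38×10⁻²³ × 290.15 × 1.13×10⁴ × 2.87×10⁸ = 5.19×10⁻⁸ V²
V_n = √(5.19×10⁻⁸) = 2.28×10⁻⁴ V = 228 µV

228 µV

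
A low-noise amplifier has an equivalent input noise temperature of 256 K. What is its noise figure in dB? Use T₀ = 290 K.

2.75 dB

F = 1 + T_e/T₀ = 1 + 256/290 = 1.88276
NF = 10 log₁₀(1.88276) = 2.75 dB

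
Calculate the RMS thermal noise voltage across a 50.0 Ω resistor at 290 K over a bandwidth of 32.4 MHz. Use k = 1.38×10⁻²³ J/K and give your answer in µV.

V_n = √(4kTRB)
4kTRB = 4 × 1.38×10⁻²³ × 290 × 5.00×10¹ × 3.24×10⁷ = 2.59×10⁻¹¹ V²
V_n = √(2.59×10⁻¹¹) = 5.09×10⁻⁶ V = 5.09 µV

5.09 µV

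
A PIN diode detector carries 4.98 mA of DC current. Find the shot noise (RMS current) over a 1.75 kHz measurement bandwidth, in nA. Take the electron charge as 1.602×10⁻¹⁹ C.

1.67 nA

I_n = √(2qI·B)
2qI·B = 2 × 1.602×10⁻¹⁹ × 4.98×10⁻³ × 1.75×10³ = 2.79×10⁻¹⁸ A²
I_n = √(2.79×10⁻¹⁸) = 1.67×10⁻⁹ A = 1.67 nA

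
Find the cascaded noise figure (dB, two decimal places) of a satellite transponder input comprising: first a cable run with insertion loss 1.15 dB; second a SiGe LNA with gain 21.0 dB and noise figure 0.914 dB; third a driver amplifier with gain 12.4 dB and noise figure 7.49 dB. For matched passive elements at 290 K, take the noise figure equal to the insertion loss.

Convert to linear (a loss of L dB is a gain of −L dB): F_i = 10^(NF_i/10), G_i = 10^(G_i,dB/10)
  Stage 1: F_1 = 10^(1.15/10) = 1.303, G_1 = 10^(−1.15/10) = 0.7674
  Stage 2: F_2 = 10^(0.914/10) = 1.234, G_2 = 10^(21.0/10) = 125.9
  Stage 3: F_3 = 10^(7.49/10) = 5.610, G_3 = 10^(12.4/10) = 17.38
Friis cascade:
  F = 1.303 + (1.234 − 1)/0.7674 + (5.610 − 1)/96.61 = 1.656
NF = 10 log₁₀(1.656) = 2.19 dB

2.19 dB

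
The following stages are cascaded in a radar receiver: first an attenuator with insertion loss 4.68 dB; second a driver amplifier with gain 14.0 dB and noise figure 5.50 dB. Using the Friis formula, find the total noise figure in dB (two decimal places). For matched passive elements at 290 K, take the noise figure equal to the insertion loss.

10.18 dB

Convert to linear (a loss of L dB is a gain of −L dB): F_i = 10^(NF_i/10), G_i = 10^(G_i,dB/10)
  Stage 1: F_1 = 10^(4.68/10) = 2.938, G_1 = 10^(−4.68/10) = 0.3404
  Stage 2: F_2 = 10^(5.50/10) = 3.548, G_2 = 10^(14.0/10) = 25.12
Friis cascade:
  F = 2.938 + (3.548 − 1)/0.3404 = 10.42
NF = 10 log₁₀(10.42) = 10.18 dB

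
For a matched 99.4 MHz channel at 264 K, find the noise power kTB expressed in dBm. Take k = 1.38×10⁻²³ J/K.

−94.4 dBm

P_n = kTB = 1.38×10⁻²³ × 264 × 9.94×10⁷ = 3.62×10⁻¹³ W
In dBm: 10 log₁₀(3.62×10⁻¹³ / 10⁻³) = −94.4 dBm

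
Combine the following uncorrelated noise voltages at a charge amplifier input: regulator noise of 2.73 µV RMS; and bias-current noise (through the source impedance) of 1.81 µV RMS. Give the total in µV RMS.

Uncorrelated sources add in power (mean-square): V_tot = √(ΣV_i²)
V_tot = √[(2.73×10⁻⁶)² + (1.81×10⁻⁶)²] = 3.28×10⁻⁶ V = 3.28 µV

3.28 µV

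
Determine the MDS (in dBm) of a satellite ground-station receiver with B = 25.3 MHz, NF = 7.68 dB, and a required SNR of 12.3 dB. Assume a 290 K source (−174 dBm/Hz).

−80.0 dBm

Sensitivity = −174 + 10 log₁₀(B) + NF + SNR_min
= −174 + 74.03 + 7.68 + 12.3
= −79.99 dBm → −80.0 dBm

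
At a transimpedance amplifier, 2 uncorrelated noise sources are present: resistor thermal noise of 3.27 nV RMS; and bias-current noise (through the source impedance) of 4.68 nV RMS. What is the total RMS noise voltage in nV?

Uncorrelated sources add in power (mean-square): V_tot = √(ΣV_i²)
V_tot = √[(3.27×10⁻⁹)² + (4.68×10⁻⁹)²] = 5.71×10⁻⁹ V = 5.71 nV

5.71 nV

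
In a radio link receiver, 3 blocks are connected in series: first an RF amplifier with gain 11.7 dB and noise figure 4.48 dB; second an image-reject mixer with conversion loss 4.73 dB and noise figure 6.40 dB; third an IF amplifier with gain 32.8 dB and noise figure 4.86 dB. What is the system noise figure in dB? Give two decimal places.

5.37 dB

Convert to linear (a loss of L dB is a gain of −L dB): F_i = 10^(NF_i/10), G_i = 10^(G_i,dB/10)
  Stage 1: F_1 = 10^(4.48/10) = 2.805, G_1 = 10^(11.7/10) = 14.79
  Stage 2: F_2 = 10^(6.40/10) = 4.365, G_2 = 10^(−4.73/10) = 0.3365
  Stage 3: F_3 = 10^(4.86/10) = 3.062, G_3 = 10^(32.8/10) = 1905
Friis cascade:
  F = 2.805 + (4.365 − 1)/14.79 + (3.062 − 1)/4.977 = 3.447
NF = 10 log₁₀(3.447) = 5.37 dB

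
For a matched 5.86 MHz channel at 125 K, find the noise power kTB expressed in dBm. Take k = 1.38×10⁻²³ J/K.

−110.0 dBm

P_n = kTB = 1.38×10⁻²³ × 125 × 5.86×10⁶ = 1.01×10⁻¹⁴ W
In dBm: 10 log₁₀(1.01×10⁻¹⁴ / 10⁻³) = −110.0 dBm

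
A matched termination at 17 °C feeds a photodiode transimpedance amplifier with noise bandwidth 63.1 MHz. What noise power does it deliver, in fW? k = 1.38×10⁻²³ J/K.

T = 17 °C + 273.15 = 290.15 K
P_n = kTB = 1.38×10⁻²³ × 290.15 × 6.31×10⁷ = 2.53×10⁻¹³ W = 253 fW

253 fW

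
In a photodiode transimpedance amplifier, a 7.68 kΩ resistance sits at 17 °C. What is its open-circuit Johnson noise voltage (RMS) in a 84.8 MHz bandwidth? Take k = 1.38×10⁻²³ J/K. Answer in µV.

102 µV

T = 17 °C + 273.15 = 290.15 K
V_n = √(4kTRB)
4kTRB = 4 × 1.38×10⁻²³ × 290.15 × 7.68×10³ × 8.48×10⁷ = 1.04×10⁻⁸ V²
V_n = √(1.04×10⁻⁸) = 1.02×10⁻⁴ V = 102 µV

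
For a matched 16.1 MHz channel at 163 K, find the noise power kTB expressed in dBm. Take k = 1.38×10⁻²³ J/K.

P_n = kTB = 1.38×10⁻²³ × 163 × 1.61×10⁷ = 3.62×10⁻¹⁴ W
In dBm: 10 log₁₀(3.62×10⁻¹⁴ / 10⁻³) = −104.4 dBm

−104.4 dBm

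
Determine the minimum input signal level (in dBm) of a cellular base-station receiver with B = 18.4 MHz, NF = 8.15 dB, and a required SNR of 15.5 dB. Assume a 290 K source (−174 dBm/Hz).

−77.7 dBm

Sensitivity = −174 + 10 log₁₀(B) + NF + SNR_min
= −174 + 72.65 + 8.15 + 15.5
= −77.70 dBm → −77.7 dBm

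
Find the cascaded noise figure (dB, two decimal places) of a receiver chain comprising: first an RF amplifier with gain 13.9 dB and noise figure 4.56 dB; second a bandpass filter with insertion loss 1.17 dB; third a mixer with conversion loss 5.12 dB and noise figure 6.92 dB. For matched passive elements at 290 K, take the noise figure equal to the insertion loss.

4.88 dB

Convert to linear (a loss of L dB is a gain of −L dB): F_i = 10^(NF_i/10), G_i = 10^(G_i,dB/10)
  Stage 1: F_1 = 10^(4.56/10) = 2.858, G_1 = 10^(13.9/10) = 24.55
  Stage 2: F_2 = 10^(1.17/10) = 1.309, G_2 = 10^(−1.17/10) = 0.7638
  Stage 3: F_3 = 10^(6.92/10) = 4.920, G_3 = 10^(−5.12/10) = 0.3076
Friis cascade:
  F = 2.858 + (1.309 − 1)/24.55 + (4.920 − 1)/18.75 = 3.079
NF = 10 log₁₀(3.079) = 4.88 dB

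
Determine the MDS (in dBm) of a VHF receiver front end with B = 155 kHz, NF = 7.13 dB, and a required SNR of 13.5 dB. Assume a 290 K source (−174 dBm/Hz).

−101.5 dBm

Sensitivity = −174 + 10 log₁₀(B) + NF + SNR_min
= −174 + 51.9 + 7.13 + 13.5
= −101.47 dBm → −101.5 dBm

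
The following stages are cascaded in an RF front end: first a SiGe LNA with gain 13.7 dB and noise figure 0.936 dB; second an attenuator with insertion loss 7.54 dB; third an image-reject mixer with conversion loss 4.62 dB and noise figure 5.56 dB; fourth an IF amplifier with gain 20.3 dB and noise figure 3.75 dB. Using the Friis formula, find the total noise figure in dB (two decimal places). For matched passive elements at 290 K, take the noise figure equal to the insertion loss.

4.82 dB

Convert to linear (a loss of L dB is a gain of −L dB): F_i = 10^(NF_i/10), G_i = 10^(G_i,dB/10)
  Stage 1: F_1 = 10^(0.936/10) = 1.241, G_1 = 10^(13.7/10) = 23.44
  Stage 2: F_2 = 10^(7.54/10) = 5.675, G_2 = 10^(−7.54/10) = 0.1762
  Stage 3: F_3 = 10^(5.56/10) = 3.597, G_3 = 10^(−4.62/10) = 0.3451
  Stage 4: F_4 = 10^(3.75/10) = 2.371, G_4 = 10^(20.3/10) = 107.2
Friis cascade:
  F = 1.241 + (5.675 − 1)/23.44 + (3.597 − 1)/4.130 + (2.371 − 1)/1.426 = 3.031
NF = 10 log₁₀(3.031) = 4.82 dB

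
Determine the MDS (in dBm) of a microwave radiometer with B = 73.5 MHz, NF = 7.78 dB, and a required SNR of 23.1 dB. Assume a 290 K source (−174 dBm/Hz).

−64.5 dBm

Sensitivity = −174 + 10 log₁₀(B) + NF + SNR_min
= −174 + 78.66 + 7.78 + 23.1
= −64.46 dBm → −64.5 dBm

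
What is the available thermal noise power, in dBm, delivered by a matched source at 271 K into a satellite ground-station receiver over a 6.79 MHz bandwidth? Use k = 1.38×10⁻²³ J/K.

−106.0 dBm

P_n = kTB = 1.38×10⁻²³ × 271 × 6.79×10⁶ = 2.54×10⁻¹⁴ W
In dBm: 10 log₁₀(2.54×10⁻¹⁴ / 10⁻³) = −106.0 dBm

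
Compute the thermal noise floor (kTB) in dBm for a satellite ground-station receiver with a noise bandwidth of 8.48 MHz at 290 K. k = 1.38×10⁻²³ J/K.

P_n = kTB = 1.38×10⁻²³ × 290 × 8.48×10⁶ = 3.39×10⁻¹⁴ W
In dBm: 10 log₁₀(3.39×10⁻¹⁴ / 10⁻³) = −104.7 dBm

−104.7 dBm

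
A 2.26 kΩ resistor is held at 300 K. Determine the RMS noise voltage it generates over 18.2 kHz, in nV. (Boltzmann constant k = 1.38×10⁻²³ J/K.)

V_n = √(4kTRB)
4kTRB = 4 × 1.38×10⁻²³ × 300 × 2.26×10³ × 1.82×10⁴ = 6.81×10⁻¹³ V²
V_n = √(6.81×10⁻¹³) = 8.25×10⁻⁷ V = 825 nV

825 nV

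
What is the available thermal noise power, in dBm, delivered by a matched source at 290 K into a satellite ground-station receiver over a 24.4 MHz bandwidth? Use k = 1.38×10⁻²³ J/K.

P_n = kTB = 1.38×10⁻²³ × 290 × 2.44×10⁷ = 9.76×10⁻¹⁴ W
In dBm: 10 log₁₀(9.76×10⁻¹⁴ / 10⁻³) = −100.1 dBm

−100.1 dBm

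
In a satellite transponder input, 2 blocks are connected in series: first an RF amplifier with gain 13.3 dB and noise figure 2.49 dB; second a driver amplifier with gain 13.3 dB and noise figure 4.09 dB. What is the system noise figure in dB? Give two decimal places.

Convert to linear (a loss of L dB is a gain of −L dB): F_i = 10^(NF_i/10), G_i = 10^(G_i,dB/10)
  Stage 1: F_1 = 10^(2.49/10) = 1.774, G_1 = 10^(13.3/10) = 21.38
  Stage 2: F_2 = 10^(4.09/10) = 2.564, G_2 = 10^(13.3/10) = 21.38
Friis cascade:
  F = 1.774 + (2.564 − 1)/21.38 = 1.847
NF = 10 log₁₀(1.847) = 2.67 dB

2.67 dB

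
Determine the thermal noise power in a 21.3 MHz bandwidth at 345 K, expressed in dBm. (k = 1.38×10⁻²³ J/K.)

−99.9 dBm

P_n = kTB = 1.38×10⁻²³ × 345 × 2.13×10⁷ = 1.01×10⁻¹³ W
In dBm: 10 log₁₀(1.01×10⁻¹³ / 10⁻³) = −99.9 dBm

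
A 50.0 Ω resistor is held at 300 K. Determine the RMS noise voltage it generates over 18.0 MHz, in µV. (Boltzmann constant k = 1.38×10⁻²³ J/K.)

3.86 µV

V_n = √(4kTRB)
4kTRB = 4 × 1.38×10⁻²³ × 300 × 5.00×10¹ × 1.80×10⁷ = 1.49×10⁻¹¹ V²
V_n = √(1.49×10⁻¹¹) = 3.86×10⁻⁶ V = 3.86 µV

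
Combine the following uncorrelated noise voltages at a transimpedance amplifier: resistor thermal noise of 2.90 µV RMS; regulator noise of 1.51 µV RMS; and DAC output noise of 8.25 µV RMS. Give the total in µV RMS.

8.87 µV

Uncorrelated sources add in power (mean-square): V_tot = √(ΣV_i²)
V_tot = √[(2.90×10⁻⁶)² + (1.51×10⁻⁶)² + (8.25×10⁻⁶)²] = 8.87×10⁻⁶ V = 8.87 µV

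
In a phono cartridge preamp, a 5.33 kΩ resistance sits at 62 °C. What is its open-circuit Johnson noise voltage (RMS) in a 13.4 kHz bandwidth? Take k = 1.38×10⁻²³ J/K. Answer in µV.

T = 62 °C + 273.15 = 335.15 K
V_n = √(4kTRB)
4kTRB = 4 × 1.38×10⁻²³ × 335.15 × 5.33×10³ × 1.34×10⁴ = 1.32×10⁻¹² V²
V_n = √(1.32×10⁻¹²) = 1.15×10⁻⁶ V = 1.15 µV

1.15 µV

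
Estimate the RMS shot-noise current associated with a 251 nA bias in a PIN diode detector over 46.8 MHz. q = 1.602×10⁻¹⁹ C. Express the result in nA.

I_n = √(2qI·B)
2qI·B = 2 × 1.602×10⁻¹⁹ × 2.51×10⁻⁷ × 4.68×10⁷ = 3.76×10⁻¹⁸ A²
I_n = √(3.76×10⁻¹⁸) = 1.94×10⁻⁹ A = 1.94 nA

1.94 nA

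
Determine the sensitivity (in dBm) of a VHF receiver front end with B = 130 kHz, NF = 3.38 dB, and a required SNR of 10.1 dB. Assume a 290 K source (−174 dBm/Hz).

−109.4 dBm

Sensitivity = −174 + 10 log₁₀(B) + NF + SNR_min
= −174 + 51.14 + 3.38 + 10.1
= −109.38 dBm → −109.4 dBm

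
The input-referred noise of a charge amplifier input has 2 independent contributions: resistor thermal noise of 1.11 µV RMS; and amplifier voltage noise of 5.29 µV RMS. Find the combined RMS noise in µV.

Uncorrelated sources add in power (mean-square): V_tot = √(ΣV_i²)
V_tot = √[(1.11×10⁻⁶)² + (5.29×10⁻⁶)²] = 5.41×10⁻⁶ V = 5.41 µV

5.41 µV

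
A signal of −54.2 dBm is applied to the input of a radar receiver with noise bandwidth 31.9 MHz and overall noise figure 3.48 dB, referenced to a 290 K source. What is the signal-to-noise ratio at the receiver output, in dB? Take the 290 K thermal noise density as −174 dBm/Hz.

41.3 dB

Noise floor: N = −174 + 10 log₁₀(B) + NF
10 log₁₀(3.19×10⁷) = 75.04 dB
N = −174 + 75.04 + 3.48 = −95.48 dBm
SNR = P_sig − N = −54.2 − (−95.48) = 41.28 dB → 41.3 dB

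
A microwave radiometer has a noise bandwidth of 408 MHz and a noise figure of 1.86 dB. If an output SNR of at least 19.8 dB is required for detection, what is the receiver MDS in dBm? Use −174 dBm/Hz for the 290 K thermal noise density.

Sensitivity = −174 + 10 log₁₀(B) + NF + SNR_min
= −174 + 86.11 + 1.86 + 19.8
= −66.23 dBm → −66.2 dBm

−66.2 dBm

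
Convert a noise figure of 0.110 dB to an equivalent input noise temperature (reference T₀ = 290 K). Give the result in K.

7.44 K

F = 10^(0.110/10) = 1.02565
T_e = (F − 1)·T₀ = (1.02565 − 1) × 290 = 7.44 K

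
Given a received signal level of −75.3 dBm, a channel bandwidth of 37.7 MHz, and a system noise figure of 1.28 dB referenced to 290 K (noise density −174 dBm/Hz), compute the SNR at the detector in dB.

Noise floor: N = −174 + 10 log₁₀(B) + NF
10 log₁₀(3.77×10⁷) = 75.76 dB
N = −174 + 75.76 + 1.28 = −96.96 dBm
SNR = P_sig − N = −75.3 − (−96.96) = 21.66 dB → 21.7 dB

21.7 dB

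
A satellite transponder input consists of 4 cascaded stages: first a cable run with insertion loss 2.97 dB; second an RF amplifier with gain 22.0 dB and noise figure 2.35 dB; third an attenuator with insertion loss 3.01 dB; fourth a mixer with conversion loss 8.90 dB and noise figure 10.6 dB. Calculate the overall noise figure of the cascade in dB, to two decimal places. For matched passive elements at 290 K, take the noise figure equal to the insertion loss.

5.66 dB

Convert to linear (a loss of L dB is a gain of −L dB): F_i = 10^(NF_i/10), G_i = 10^(G_i,dB/10)
  Stage 1: F_1 = 10^(2.97/10) = 1.982, G_1 = 10^(−2.97/10) = 0.5047
  Stage 2: F_2 = 10^(2.35/10) = 1.718, G_2 = 10^(22.0/10) = 158.5
  Stage 3: F_3 = 10^(3.01/10) = 2.000, G_3 = 10^(−3.01/10) = 0.5000
  Stage 4: F_4 = 10^(10.6/10) = 11.48, G_4 = 10^(−8.90/10) = 0.1288
Friis cascade:
  F = 1.982 + (1.718 − 1)/0.5047 + (2.000 − 1)/79.98 + (11.48 − 1)/39.99 = 3.679
NF = 10 log₁₀(3.679) = 5.66 dB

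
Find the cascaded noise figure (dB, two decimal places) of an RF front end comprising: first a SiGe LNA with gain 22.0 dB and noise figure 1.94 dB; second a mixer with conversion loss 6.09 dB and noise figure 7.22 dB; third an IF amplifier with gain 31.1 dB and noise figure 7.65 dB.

Convert to linear (a loss of L dB is a gain of −L dB): F_i = 10^(NF_i/10), G_i = 10^(G_i,dB/10)
  Stage 1: F_1 = 10^(1.94/10) = 1.563, G_1 = 10^(22.0/10) = 158.5
  Stage 2: F_2 = 10^(7.22/10) = 5.272, G_2 = 10^(−6.09/10) = 0.2460
  Stage 3: F_3 = 10^(7.65/10) = 5.821, G_3 = 10^(31.1/10) = 1288
Friis cascade:
  F = 1.563 + (5.272 − 1)/158.5 + (5.821 − 1)/38.99 = 1.714
NF = 10 log₁₀(1.714) = 2.34 dB

2.34 dB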